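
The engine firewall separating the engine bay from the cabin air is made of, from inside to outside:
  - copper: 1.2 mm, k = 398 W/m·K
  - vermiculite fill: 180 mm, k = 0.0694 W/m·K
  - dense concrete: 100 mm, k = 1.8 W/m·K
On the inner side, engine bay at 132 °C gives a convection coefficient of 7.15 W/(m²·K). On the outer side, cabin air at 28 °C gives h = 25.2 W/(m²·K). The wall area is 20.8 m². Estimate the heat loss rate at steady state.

Q ≈ 765 W

Using the resistance-network approach (series):
R_inner film = 1/(h_i·A) = 1/(7.15×20.8) = 0.006724 K/W
R_copper = L/(kA) = 0.0012/(398×20.8) = 1.45×10^-7 K/W
R_vermiculite fill = L/(kA) = 0.18/(0.0694×20.8) = 0.1247 K/W
R_dense concrete = L/(kA) = 0.1/(1.8×20.8) = 0.002671 K/W
R_outer film = 1/(h_o·A) = 1/(25.2×20.8) = 0.001908 K/W
R_total = 0.136 K/W
Q = ΔT / R_total = 104 / 0.136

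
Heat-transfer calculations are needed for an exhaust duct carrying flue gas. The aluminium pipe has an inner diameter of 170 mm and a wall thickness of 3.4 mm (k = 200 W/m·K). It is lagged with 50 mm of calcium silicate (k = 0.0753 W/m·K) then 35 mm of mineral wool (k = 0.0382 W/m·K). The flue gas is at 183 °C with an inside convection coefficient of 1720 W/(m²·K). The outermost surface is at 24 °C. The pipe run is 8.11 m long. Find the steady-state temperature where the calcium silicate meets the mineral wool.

T ≈ 103 °C

Radial resistances (cylindrical: R_cond = ln(r_o/r_i)/(2πkL), R_conv = 1/(h·2πrL)):
R_inner film = 1/(h_i·2πr₁L) = 1/(1720×2π×0.085×8.11) = 1.342×10^-4 K/W
R_aluminium pipe wall = ln(88.4/85)/(2π×200×8.11) = 3.848×10^-6 K/W
R_calcium silicate = ln(138.4/88.4)/(2π×0.0753×8.11) = 0.1168 K/W
R_mineral wool = ln(173.4/138.4)/(2π×0.0382×8.11) = 0.1158 K/W
R_total = 0.2328 K/W
Q = ΔT/R_total = 159/0.2328
Q = 683 W
T_interface = T_inner − Q·ΣR(inner→interface) = 183 − 683×0.117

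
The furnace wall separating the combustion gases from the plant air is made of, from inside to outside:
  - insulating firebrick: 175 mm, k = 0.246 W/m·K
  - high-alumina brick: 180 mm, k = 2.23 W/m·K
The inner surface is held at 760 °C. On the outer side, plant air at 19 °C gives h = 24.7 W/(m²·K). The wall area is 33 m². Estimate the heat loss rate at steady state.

Series thermal resistances:
R_insulating firebrick = L/(kA) = 0.175/(0.246×33) = 0.02156 K/W
R_high-alumina brick = L/(kA) = 0.18/(2.23×33) = 0.002446 K/W
R_outer film = 1/(h_o·A) = 1/(24.7×33) = 0.001227 K/W
R_total = 0.02523 K/W
Q = ΔT / R_total = 741 / 0.02523

Q ≈ 29400 W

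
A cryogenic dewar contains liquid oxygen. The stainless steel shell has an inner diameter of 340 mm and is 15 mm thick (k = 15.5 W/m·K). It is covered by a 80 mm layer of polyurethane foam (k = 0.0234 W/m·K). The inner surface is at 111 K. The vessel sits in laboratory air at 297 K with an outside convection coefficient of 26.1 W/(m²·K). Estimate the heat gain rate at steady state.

Radial (spherical) resistances in series:
R_stainless steel shell = (1/0.17 − 1/0.185)/(4π×15.5) = 0.002449 K/W
R_polyurethane foam = (1/0.185 − 1/0.265)/(4π×0.0234) = 5.549 K/W
R_outer film = 1/(h·4πr_o²) = 1/(26.1×4π×0.265²) = 0.04342 K/W
R_total = 5.595 K/W
Q = ΔT/R_total = 186/5.595

Q ≈ 33.2 W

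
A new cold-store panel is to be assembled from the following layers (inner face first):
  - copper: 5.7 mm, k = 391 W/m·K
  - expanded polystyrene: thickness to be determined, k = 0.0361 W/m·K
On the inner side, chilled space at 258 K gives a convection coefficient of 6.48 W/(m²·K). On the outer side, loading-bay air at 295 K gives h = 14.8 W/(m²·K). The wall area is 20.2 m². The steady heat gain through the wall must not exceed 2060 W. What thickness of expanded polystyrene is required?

Treating each layer as a thermal resistance in series:
R_inner film = 1/(h_i·A) = 1/(6.48×20.2) = 0.00764 K/W
R_copper = L/(kA) = 0.0057/(391×20.2) = 7.217×10^-7 K/W
R_outer film = 1/(h_o·A) = 1/(14.8×20.2) = 0.003345 K/W
Sum of the known resistances R_other = 0.01099 K/W
Required total resistance R_tot = ΔT/Q_allow = 37/2060 = 0.01796 K/W
R_expanded polystyrene = R_tot − R_other = 0.006976 K/W
L = R·k·A = 0.006976×0.0361×20.2

L ≈ 5.09 mm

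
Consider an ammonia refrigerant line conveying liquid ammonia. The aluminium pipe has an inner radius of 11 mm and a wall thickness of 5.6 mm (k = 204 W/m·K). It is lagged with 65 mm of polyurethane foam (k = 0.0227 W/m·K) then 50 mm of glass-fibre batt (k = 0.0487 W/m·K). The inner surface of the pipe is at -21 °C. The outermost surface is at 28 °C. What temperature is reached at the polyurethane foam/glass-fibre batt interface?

Radial resistances (cylindrical: R_cond = ln(r_o/r_i)/(2πkL), R_conv = 1/(h·2πrL)):
R_aluminium pipe wall = ln(16.6/11)/(2π×204×1) = 3.21×10^-4 K/W
R_polyurethane foam = ln(81.6/16.6)/(2π×0.0227×1) = 11.16 K/W
R_glass-fibre batt = ln(131.6/81.6)/(2π×0.0487×1) = 1.562 K/W
R_total = 12.73 K/W
Q = ΔT/R_total = 49/12.73
Q = 3.85 W/m
T_interface = T_inner + Q·ΣR(inner→interface) = -21 + 3.85×11.17

T ≈ 22 °C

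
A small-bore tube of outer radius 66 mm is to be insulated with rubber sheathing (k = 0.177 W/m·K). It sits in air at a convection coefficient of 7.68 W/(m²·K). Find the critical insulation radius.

For a cylinder r_cr = k/h = 0.177/7.68
r_cr = 23 mm; since the bare radius (66 mm) is above r_cr, any added insulation will reduce heat loss.

r_cr ≈ 23 mm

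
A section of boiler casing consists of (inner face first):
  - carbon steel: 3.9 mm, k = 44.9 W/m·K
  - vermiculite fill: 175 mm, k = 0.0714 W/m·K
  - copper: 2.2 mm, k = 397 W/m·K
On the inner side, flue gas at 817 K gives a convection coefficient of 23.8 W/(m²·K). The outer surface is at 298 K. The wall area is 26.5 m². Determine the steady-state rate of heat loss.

Using the resistance-network approach (series):
R_inner film = 1/(h_i·A) = 1/(23.8×26.5) = 0.001586 K/W
R_carbon steel = L/(kA) = 0.0039/(44.9×26.5) = 3.278×10^-6 K/W
R_vermiculite fill = L/(kA) = 0.175/(0.0714×26.5) = 0.09249 K/W
R_copper = L/(kA) = 0.0022/(397×26.5) = 2.091×10^-7 K/W
R_total = 0.09408 K/W
Q = ΔT / R_total = 519 / 0.09408

Q ≈ 5520 W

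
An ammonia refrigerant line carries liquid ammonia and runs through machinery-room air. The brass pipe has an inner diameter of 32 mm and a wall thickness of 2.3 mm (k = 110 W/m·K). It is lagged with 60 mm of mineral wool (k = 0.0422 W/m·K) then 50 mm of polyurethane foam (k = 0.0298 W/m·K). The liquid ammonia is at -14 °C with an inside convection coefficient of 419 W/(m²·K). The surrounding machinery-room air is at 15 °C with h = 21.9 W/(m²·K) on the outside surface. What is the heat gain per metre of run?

Treating each annulus and film as a series resistance:
R_inner film = 1/(h_i·2πr₁L) = 1/(419×2π×0.016×1) = 0.02374 K/W
R_brass pipe wall = ln(18.3/16)/(2π×110×1) = 1.943×10^-4 K/W
R_mineral wool = ln(78.3/18.3)/(2π×0.0422×1) = 5.482 K/W
R_polyurethane foam = ln(128.3/78.3)/(2π×0.0298×1) = 2.637 K/W
R_outer film = 1/(h_o·2πr_oL) = 1/(21.9×2π×0.1283×1) = 0.05664 K/W
R_total = 8.2 K/W
Q = ΔT/R_total = 29/8.2

q′ ≈ 3.54 W/m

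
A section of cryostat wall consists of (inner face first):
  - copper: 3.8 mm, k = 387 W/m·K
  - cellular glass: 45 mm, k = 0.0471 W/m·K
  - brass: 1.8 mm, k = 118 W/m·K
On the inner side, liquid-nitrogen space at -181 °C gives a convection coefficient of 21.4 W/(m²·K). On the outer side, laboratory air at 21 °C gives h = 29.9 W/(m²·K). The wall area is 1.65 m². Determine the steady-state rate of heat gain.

Q ≈ 322 W

Thermal resistances in series:
R_inner film = 1/(h_i·A) = 1/(21.4×1.65) = 0.02832 K/W
R_copper = L/(kA) = 0.0038/(387×1.65) = 5.951×10^-6 K/W
R_cellular glass = L/(kA) = 0.045/(0.0471×1.65) = 0.579 K/W
R_brass = L/(kA) = 0.0018/(118×1.65) = 9.245×10^-6 K/W
R_outer film = 1/(h_o·A) = 1/(29.9×1.65) = 0.02027 K/W
R_total = 0.6276 K/W
Q = ΔT / R_total = 202 / 0.6276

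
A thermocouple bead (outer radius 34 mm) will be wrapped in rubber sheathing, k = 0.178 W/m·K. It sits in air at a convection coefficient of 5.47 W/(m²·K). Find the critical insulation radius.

r_cr ≈ 65.1 mm

For a sphere r_cr = 2k/h = 2×0.178/5.47
r_cr = 65.1 mm; since the bare radius (34 mm) is below r_cr, adding a thin layer of insulation will *increase* heat loss.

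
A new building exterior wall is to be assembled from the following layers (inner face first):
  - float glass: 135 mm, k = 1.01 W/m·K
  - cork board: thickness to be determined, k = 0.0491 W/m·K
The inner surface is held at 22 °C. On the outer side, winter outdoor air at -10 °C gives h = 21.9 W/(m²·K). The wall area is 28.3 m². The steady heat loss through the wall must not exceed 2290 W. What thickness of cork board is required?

Treating each layer as a thermal resistance in series:
R_float glass = L/(kA) = 0.135/(1.01×28.3) = 0.004723 K/W
R_outer film = 1/(h_o·A) = 1/(21.9×28.3) = 0.001614 K/W
Sum of the known resistances R_other = 0.006337 K/W
Required total resistance R_tot = ΔT/Q_allow = 32/2290 = 0.01397 K/W
R_cork board = R_tot − R_other = 0.007637 K/W
L = R·k·A = 0.007637×0.0491×28.3

L ≈ 10.6 mm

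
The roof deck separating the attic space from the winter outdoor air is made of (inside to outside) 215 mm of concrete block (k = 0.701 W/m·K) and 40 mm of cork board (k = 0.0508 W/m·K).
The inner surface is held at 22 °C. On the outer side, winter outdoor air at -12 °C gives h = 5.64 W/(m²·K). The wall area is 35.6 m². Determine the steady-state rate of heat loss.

Treating each layer as a thermal resistance in series:
R_concrete block = L/(kA) = 0.215/(0.701×35.6) = 0.008615 K/W
R_cork board = L/(kA) = 0.04/(0.0508×35.6) = 0.02212 K/W
R_outer film = 1/(h_o·A) = 1/(5.64×35.6) = 0.00498 K/W
R_total = 0.03571 K/W
Q = ΔT / R_total = 34 / 0.03571

Q ≈ 952 W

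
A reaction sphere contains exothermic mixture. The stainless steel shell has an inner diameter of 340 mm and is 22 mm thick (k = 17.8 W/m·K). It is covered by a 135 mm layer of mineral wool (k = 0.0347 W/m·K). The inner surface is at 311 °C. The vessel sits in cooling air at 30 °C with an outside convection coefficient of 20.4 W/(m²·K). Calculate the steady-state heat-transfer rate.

Q ≈ 56.5 W

For a spherical shell R = (1/r₁ − 1/r₂)/(4πk); film R = 1/(h·4πr²). In series:
R_stainless steel shell = (1/0.17 − 1/0.192)/(4π×17.8) = 0.003013 K/W
R_mineral wool = (1/0.192 − 1/0.327)/(4π×0.0347) = 4.931 K/W
R_outer film = 1/(h·4πr_o²) = 1/(20.4×4π×0.327²) = 0.03648 K/W
R_total = 4.971 K/W
Q = ΔT/R_total = 281/4.971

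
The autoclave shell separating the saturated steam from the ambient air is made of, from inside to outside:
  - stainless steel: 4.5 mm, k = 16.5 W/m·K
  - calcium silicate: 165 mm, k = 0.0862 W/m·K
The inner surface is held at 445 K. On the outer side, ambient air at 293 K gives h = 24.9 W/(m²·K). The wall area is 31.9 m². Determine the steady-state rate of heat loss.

Q ≈ 2480 W

Model the wall as resistances in series:
R_stainless steel = L/(kA) = 0.0045/(16.5×31.9) = 8.549×10^-6 K/W
R_calcium silicate = L/(kA) = 0.165/(0.0862×31.9) = 0.06 K/W
R_outer film = 1/(h_o·A) = 1/(24.9×31.9) = 0.001259 K/W
R_total = 0.06127 K/W
Q = ΔT / R_total = 152 / 0.06127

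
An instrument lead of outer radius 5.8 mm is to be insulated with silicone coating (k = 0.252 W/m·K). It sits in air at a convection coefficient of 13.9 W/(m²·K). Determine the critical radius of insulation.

For a cylinder r_cr = k/h = 0.252/13.9
r_cr = 18.1 mm; since the bare radius (5.8 mm) is below r_cr, adding a thin layer of insulation will *increase* heat loss.

r_cr ≈ 18.1 mm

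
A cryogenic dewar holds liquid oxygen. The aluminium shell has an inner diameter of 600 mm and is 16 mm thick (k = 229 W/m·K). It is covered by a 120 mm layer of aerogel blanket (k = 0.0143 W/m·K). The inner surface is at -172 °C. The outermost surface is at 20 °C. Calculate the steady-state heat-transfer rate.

Q ≈ 39.6 W

For a spherical shell R = (1/r₁ − 1/r₂)/(4πk); film R = 1/(h·4πr²). In series:
R_aluminium shell = (1/0.3 − 1/0.316)/(4π×229) = 5.865×10^-5 K/W
R_aerogel blanket = (1/0.316 − 1/0.436)/(4π×0.0143) = 4.847 K/W
R_total = 4.847 K/W
Q = ΔT/R_total = 192/4.847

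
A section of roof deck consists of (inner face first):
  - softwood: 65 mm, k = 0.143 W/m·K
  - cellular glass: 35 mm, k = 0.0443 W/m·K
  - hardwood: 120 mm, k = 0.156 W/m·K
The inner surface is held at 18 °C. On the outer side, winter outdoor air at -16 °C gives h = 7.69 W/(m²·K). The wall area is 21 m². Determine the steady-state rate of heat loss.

Q ≈ 333 W

Thermal resistances in series:
R_softwood = L/(kA) = 0.065/(0.143×21) = 0.02165 K/W
R_cellular glass = L/(kA) = 0.035/(0.0443×21) = 0.03762 K/W
R_hardwood = L/(kA) = 0.12/(0.156×21) = 0.03663 K/W
R_outer film = 1/(h_o·A) = 1/(7.69×21) = 0.006192 K/W
R_total = 0.1021 K/W
Q = ΔT / R_total = 34 / 0.1021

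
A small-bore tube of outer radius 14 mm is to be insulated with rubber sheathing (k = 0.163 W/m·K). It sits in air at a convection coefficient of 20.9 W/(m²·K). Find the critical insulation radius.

r_cr ≈ 7.8 mm

For a cylinder r_cr = k/h = 0.163/20.9
r_cr = 7.8 mm; since the bare radius (14 mm) is above r_cr, any added insulation will reduce heat loss.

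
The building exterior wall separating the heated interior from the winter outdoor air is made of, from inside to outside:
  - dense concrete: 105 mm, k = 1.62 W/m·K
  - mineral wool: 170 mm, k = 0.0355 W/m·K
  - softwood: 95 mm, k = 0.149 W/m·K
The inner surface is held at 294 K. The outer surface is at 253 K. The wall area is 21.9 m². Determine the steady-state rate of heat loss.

Treating each layer as a thermal resistance in series:
R_dense concrete = L/(kA) = 0.105/(1.62×21.9) = 0.00296 K/W
R_mineral wool = L/(kA) = 0.17/(0.0355×21.9) = 0.2187 K/W
R_softwood = L/(kA) = 0.095/(0.149×21.9) = 0.02911 K/W
R_total = 0.2507 K/W
Q = ΔT / R_total = 41 / 0.2507

Q ≈ 164 W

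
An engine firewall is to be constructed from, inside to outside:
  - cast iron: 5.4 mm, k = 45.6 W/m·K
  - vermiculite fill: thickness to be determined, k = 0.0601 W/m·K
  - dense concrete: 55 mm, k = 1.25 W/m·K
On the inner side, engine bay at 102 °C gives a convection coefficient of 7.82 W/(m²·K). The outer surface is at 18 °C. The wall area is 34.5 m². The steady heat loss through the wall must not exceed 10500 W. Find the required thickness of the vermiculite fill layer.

L ≈ 6.25 mm

Thermal resistances in series:
R_inner film = 1/(h_i·A) = 1/(7.82×34.5) = 0.003707 K/W
R_cast iron = L/(kA) = 0.0054/(45.6×34.5) = 3.432×10^-6 K/W
R_dense concrete = L/(kA) = 0.055/(1.25×34.5) = 0.001275 K/W
Sum of the known resistances R_other = 0.004985 K/W
Required total resistance R_tot = ΔT/Q_allow = 84/10500 = 0.008 K/W
R_vermiculite fill = R_tot − R_other = 0.003015 K/W
L = R·k·A = 0.003015×0.0601×34.5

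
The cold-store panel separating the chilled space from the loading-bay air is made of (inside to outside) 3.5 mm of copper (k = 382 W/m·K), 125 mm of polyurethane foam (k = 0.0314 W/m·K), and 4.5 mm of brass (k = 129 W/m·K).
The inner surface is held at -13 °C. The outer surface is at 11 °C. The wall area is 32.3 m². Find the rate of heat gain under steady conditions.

Treating each layer as a thermal resistance in series:
R_copper = L/(kA) = 0.0035/(382×32.3) = 2.837×10^-7 K/W
R_polyurethane foam = L/(kA) = 0.125/(0.0314×32.3) = 0.1232 K/W
R_brass = L/(kA) = 0.0045/(129×32.3) = 1.08×10^-6 K/W
R_total = 0.1232 K/W
Q = ΔT / R_total = 24 / 0.1232

Q ≈ 195 W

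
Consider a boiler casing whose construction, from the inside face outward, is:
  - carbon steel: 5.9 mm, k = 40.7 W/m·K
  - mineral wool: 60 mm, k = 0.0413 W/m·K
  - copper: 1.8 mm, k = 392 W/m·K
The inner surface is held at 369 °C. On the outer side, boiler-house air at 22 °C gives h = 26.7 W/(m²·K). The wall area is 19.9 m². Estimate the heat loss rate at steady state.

Thermal resistances in series:
R_carbon steel = L/(kA) = 0.0059/(40.7×19.9) = 7.285×10^-6 K/W
R_mineral wool = L/(kA) = 0.06/(0.0413×19.9) = 0.073 K/W
R_copper = L/(kA) = 0.0018/(392×19.9) = 2.307×10^-7 K/W
R_outer film = 1/(h_o·A) = 1/(26.7×19.9) = 0.001882 K/W
R_total = 0.07489 K/W
Q = ΔT / R_total = 347 / 0.07489

Q ≈ 4630 W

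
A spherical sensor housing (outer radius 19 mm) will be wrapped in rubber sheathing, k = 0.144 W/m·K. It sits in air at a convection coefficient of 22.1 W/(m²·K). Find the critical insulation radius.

For a sphere r_cr = 2k/h = 2×0.144/22.1
r_cr = 13 mm; since the bare radius (19 mm) is above r_cr, any added insulation will reduce heat loss.

r_cr ≈ 13 mm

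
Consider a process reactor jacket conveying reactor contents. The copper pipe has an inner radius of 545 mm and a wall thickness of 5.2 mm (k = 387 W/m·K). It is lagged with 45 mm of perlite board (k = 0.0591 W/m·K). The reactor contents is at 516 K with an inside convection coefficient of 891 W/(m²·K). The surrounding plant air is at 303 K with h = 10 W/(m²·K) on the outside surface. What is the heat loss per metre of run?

q′ ≈ 892 W/m

Cylindrical conduction, so R = ln(r₂/r₁)/(2πkL) per layer, in series:
R_inner film = 1/(h_i·2πr₁L) = 1/(891×2π×0.545×1) = 3.278×10^-4 K/W
R_copper pipe wall = ln(550.2/545)/(2π×387×1) = 3.905×10^-6 K/W
R_perlite board = ln(595.2/550.2)/(2π×0.0591×1) = 0.2117 K/W
R_outer film = 1/(h_o·2πr_oL) = 1/(10×2π×0.5952×1) = 0.02674 K/W
R_total = 0.2388 K/W
Q = ΔT/R_total = 213/0.2388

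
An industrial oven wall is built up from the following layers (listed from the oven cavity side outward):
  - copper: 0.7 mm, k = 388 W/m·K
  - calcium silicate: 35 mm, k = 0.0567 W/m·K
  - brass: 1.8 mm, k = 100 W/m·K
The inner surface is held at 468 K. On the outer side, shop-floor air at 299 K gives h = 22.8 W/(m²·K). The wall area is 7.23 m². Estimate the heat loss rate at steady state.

Model the wall as resistances in series:
R_copper = L/(kA) = 0.0007/(388×7.23) = 2.495×10^-7 K/W
R_calcium silicate = L/(kA) = 0.035/(0.0567×7.23) = 0.08538 K/W
R_brass = L/(kA) = 0.0018/(100×7.23) = 2.49×10^-6 K/W
R_outer film = 1/(h_o·A) = 1/(22.8×7.23) = 0.006066 K/W
R_total = 0.09145 K/W
Q = ΔT / R_total = 169 / 0.09145

Q ≈ 1850 W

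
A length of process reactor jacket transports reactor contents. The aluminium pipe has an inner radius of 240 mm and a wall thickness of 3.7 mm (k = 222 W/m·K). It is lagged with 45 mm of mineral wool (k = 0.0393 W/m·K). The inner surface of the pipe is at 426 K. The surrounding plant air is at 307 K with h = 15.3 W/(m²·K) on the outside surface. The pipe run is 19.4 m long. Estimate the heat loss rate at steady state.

Q ≈ 3200 W

Per-layer cylindrical resistances, series-summed:
R_aluminium pipe wall = ln(243.7/240)/(2π×222×19.4) = 5.654×10^-7 K/W
R_mineral wool = ln(288.7/243.7)/(2π×0.0393×19.4) = 0.03537 K/W
R_outer film = 1/(h_o·2πr_oL) = 1/(15.3×2π×0.2887×19.4) = 0.001857 K/W
R_total = 0.03723 K/W
Q = ΔT/R_total = 119/0.03723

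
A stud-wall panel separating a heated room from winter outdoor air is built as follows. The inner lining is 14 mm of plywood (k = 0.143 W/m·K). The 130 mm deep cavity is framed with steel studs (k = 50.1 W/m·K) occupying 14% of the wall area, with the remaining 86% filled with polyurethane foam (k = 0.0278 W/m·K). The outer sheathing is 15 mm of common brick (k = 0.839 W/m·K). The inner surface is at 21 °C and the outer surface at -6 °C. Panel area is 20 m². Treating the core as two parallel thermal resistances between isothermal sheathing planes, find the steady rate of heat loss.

Sheathing layers in series; stud and cavity paths in parallel between them.
R_inner = 0.014/(0.143×20) = 0.004895 K/W
R_stud  = 0.13/(50.1×0.14×20) = 9.267×10^-4 K/W
R_cav   = 0.13/(0.0278×0.86×20) = 0.2719 K/W
1/R_core = 1/R_stud + 1/R_cav → R_core = 9.236×10^-4 K/W
R_outer = 0.015/(0.839×20) = 8.939×10^-4 K/W
R_total = 0.006713 K/W
Q = ΔT/R_total = 27/0.006713

Q ≈ 4020 W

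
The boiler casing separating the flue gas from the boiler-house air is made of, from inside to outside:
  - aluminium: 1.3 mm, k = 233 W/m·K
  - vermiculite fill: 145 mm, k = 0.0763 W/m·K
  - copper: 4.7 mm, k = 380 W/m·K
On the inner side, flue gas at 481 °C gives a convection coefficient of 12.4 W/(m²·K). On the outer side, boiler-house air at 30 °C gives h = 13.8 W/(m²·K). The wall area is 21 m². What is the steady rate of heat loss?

Thermal resistances in series:
R_inner film = 1/(h_i·A) = 1/(12.4×21) = 0.00384 K/W
R_aluminium = L/(kA) = 0.0013/(233×21) = 2.657×10^-7 K/W
R_vermiculite fill = L/(kA) = 0.145/(0.0763×21) = 0.09049 K/W
R_copper = L/(kA) = 0.0047/(380×21) = 5.89×10^-7 K/W
R_outer film = 1/(h_o·A) = 1/(13.8×21) = 0.003451 K/W
R_total = 0.09779 K/W
Q = ΔT / R_total = 451 / 0.09779

Q ≈ 4610 W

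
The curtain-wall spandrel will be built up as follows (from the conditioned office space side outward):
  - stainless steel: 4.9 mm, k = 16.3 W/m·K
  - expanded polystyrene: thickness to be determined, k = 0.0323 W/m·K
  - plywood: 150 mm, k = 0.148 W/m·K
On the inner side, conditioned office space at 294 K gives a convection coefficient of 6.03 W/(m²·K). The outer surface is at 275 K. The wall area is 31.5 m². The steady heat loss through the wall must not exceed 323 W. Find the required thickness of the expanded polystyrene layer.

L ≈ 21.7 mm

Thermal resistances in series:
R_inner film = 1/(h_i·A) = 1/(6.03×31.5) = 0.005265 K/W
R_stainless steel = L/(kA) = 0.0049/(16.3×31.5) = 9.543×10^-6 K/W
R_plywood = L/(kA) = 0.15/(0.148×31.5) = 0.03218 K/W
Sum of the known resistances R_other = 0.03745 K/W
Required total resistance R_tot = ΔT/Q_allow = 19/323 = 0.05882 K/W
R_expanded polystyrene = R_tot − R_other = 0.02137 K/W
L = R·k·A = 0.02137×0.0323×31.5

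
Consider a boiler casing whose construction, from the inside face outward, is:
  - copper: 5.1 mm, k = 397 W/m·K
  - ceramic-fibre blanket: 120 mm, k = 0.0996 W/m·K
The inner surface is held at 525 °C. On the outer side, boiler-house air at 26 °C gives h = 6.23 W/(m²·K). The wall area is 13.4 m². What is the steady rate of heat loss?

Q ≈ 4900 W

Model the wall as resistances in series:
R_copper = L/(kA) = 0.0051/(397×13.4) = 9.587×10^-7 K/W
R_ceramic-fibre blanket = L/(kA) = 0.12/(0.0996×13.4) = 0.08991 K/W
R_outer film = 1/(h_o·A) = 1/(6.23×13.4) = 0.01198 K/W
R_total = 0.1019 K/W
Q = ΔT / R_total = 499 / 0.1019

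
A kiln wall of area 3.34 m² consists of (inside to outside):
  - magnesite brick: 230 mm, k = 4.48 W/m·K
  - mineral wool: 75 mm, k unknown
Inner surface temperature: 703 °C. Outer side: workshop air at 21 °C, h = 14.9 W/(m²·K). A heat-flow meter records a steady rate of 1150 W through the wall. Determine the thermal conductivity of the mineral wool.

k ≈ 0.0403 W/(m·K)

Using the resistance-network approach (series):
R_magnesite brick = L/(kA) = 0.23/(4.48×3.34) = 0.01537 K/W
R_outer film = 1/(h_o·A) = 1/(14.9×3.34) = 0.02009 K/W
Sum of known resistances R_other = 0.03547 K/W
Total R = ΔT/Q = 682/1150 = 0.593 K/W
R_mineral wool = R_total − R_other = 0.5576 K/W
k = L/(R·A) = 0.075/(0.5576×3.34)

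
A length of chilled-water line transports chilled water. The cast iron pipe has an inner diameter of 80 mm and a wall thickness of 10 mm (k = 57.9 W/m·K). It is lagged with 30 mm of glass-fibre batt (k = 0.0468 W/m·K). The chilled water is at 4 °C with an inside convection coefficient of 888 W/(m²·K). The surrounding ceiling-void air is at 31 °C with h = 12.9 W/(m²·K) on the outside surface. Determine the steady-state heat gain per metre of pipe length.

q′ ≈ 15.4 W/m

For a radial system each layer contributes R = ln(r_out/r_in)/(2πkL); films add R = 1/(hA).
R_inner film = 1/(h_i·2πr₁L) = 1/(888×2π×0.04×1) = 0.004481 K/W
R_cast iron pipe wall = ln(50/40)/(2π×57.9×1) = 6.134×10^-4 K/W
R_glass-fibre batt = ln(80/50)/(2π×0.0468×1) = 1.598 K/W
R_outer film = 1/(h_o·2πr_oL) = 1/(12.9×2π×0.08×1) = 0.1542 K/W
R_total = 1.758 K/W
Q = ΔT/R_total = 27/1.758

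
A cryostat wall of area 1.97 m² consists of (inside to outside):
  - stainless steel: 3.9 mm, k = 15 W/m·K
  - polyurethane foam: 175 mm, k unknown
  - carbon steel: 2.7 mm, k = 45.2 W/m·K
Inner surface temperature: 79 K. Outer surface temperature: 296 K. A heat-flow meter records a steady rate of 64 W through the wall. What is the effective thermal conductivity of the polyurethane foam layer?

Model the wall as resistances in series:
R_stainless steel = L/(kA) = 0.0039/(15×1.97) = 1.32×10^-4 K/W
R_carbon steel = L/(kA) = 0.0027/(45.2×1.97) = 3.032×10^-5 K/W
Sum of known resistances R_other = 1.623×10^-4 K/W
Total R = ΔT/Q = 217/64 = 3.391 K/W
R_polyurethane foam = R_total − R_other = 3.39 K/W
k = L/(R·A) = 0.175/(3.39×1.97)

k ≈ 0.0262 W/(m·K)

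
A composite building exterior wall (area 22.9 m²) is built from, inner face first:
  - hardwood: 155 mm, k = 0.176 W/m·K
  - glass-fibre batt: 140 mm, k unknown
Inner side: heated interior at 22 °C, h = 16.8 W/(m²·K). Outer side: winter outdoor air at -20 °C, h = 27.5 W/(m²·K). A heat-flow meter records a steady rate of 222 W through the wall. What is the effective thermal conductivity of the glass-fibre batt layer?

Thermal resistances in series:
R_inner film = 1/(h_i·A) = 1/(16.8×22.9) = 0.002599 K/W
R_hardwood = L/(kA) = 0.155/(0.176×22.9) = 0.03846 K/W
R_outer film = 1/(h_o·A) = 1/(27.5×22.9) = 0.001588 K/W
Sum of known resistances R_other = 0.04264 K/W
Total R = ΔT/Q = 42/222 = 0.1892 K/W
R_glass-fibre batt = R_total − R_other = 0.1465 K/W
k = L/(R·A) = 0.14/(0.1465×22.9)

k ≈ 0.0417 W/(m·K)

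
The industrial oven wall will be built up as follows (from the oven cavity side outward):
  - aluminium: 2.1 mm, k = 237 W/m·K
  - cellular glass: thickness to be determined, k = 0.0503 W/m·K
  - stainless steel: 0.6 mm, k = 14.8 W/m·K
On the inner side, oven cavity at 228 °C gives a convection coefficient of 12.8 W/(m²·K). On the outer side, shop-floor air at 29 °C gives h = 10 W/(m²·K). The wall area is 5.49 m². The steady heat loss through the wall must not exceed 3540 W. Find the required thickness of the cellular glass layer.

Model the wall as resistances in series:
R_inner film = 1/(h_i·A) = 1/(12.8×5.49) = 0.01423 K/W
R_aluminium = L/(kA) = 0.0021/(237×5.49) = 1.614×10^-6 K/W
R_stainless steel = L/(kA) = 0.0006/(14.8×5.49) = 7.384×10^-6 K/W
R_outer film = 1/(h_o·A) = 1/(10×5.49) = 0.01821 K/W
Sum of the known resistances R_other = 0.03245 K/W
Required total resistance R_tot = ΔT/Q_allow = 199/3540 = 0.05621 K/W
R_cellular glass = R_tot − R_other = 0.02376 K/W
L = R·k·A = 0.02376×0.0503×5.49

L ≈ 6.56 mm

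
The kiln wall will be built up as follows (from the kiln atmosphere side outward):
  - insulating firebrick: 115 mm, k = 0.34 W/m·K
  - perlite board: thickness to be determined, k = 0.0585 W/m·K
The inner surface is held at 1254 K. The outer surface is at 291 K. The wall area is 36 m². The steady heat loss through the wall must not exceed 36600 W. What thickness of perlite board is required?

L ≈ 35.6 mm

Series thermal resistances:
R_insulating firebrick = L/(kA) = 0.115/(0.34×36) = 0.009395 K/W
Sum of the known resistances R_other = 0.009395 K/W
Required total resistance R_tot = ΔT/Q_allow = 963/36600 = 0.02631 K/W
R_perlite board = R_tot − R_other = 0.01692 K/W
L = R·k·A = 0.01692×0.0585×36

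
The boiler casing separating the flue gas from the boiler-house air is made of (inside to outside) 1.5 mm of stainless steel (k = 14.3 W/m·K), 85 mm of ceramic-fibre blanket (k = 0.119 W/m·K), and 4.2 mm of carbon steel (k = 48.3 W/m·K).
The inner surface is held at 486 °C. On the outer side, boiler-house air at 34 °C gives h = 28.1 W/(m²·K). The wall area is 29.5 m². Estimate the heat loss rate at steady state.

Using the resistance-network approach (series):
R_stainless steel = L/(kA) = 0.0015/(14.3×29.5) = 3.556×10^-6 K/W
R_ceramic-fibre blanket = L/(kA) = 0.085/(0.119×29.5) = 0.02421 K/W
R_carbon steel = L/(kA) = 0.0042/(48.3×29.5) = 2.948×10^-6 K/W
R_outer film = 1/(h_o·A) = 1/(28.1×29.5) = 0.001206 K/W
R_total = 0.02543 K/W
Q = ΔT / R_total = 452 / 0.02543

Q ≈ 17800 W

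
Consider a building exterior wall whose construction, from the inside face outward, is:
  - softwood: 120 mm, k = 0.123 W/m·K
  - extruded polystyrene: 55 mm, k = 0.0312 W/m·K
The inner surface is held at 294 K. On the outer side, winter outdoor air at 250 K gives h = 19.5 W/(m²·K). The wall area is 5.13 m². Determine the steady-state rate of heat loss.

Thermal resistances in series:
R_softwood = L/(kA) = 0.12/(0.123×5.13) = 0.1902 K/W
R_extruded polystyrene = L/(kA) = 0.055/(0.0312×5.13) = 0.3436 K/W
R_outer film = 1/(h_o·A) = 1/(19.5×5.13) = 0.009997 K/W
R_total = 0.5438 K/W
Q = ΔT / R_total = 44 / 0.5438

Q ≈ 80.9 W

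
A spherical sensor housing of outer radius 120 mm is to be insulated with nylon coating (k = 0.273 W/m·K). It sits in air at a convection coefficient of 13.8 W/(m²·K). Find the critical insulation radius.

r_cr ≈ 39.6 mm

For a sphere r_cr = 2k/h = 2×0.273/13.8
r_cr = 39.6 mm; since the bare radius (120 mm) is above r_cr, any added insulation will reduce heat loss.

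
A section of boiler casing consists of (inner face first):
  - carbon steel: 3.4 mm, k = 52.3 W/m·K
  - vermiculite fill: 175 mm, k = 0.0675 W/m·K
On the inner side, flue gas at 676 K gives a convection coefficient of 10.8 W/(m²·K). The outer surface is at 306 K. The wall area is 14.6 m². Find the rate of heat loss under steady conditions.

Using the resistance-network approach (series):
R_inner film = 1/(h_i·A) = 1/(10.8×14.6) = 0.006342 K/W
R_carbon steel = L/(kA) = 0.0034/(52.3×14.6) = 4.453×10^-6 K/W
R_vermiculite fill = L/(kA) = 0.175/(0.0675×14.6) = 0.1776 K/W
R_total = 0.1839 K/W
Q = ΔT / R_total = 370 / 0.1839

Q ≈ 2010 W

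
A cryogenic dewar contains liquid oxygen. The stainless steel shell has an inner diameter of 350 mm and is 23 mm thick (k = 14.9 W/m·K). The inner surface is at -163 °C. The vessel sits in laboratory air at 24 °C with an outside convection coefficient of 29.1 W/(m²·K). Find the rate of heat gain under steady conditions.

Spherical conduction: R = (1/r_in − 1/r_out)/(4πk) per layer; series-sum.
R_stainless steel shell = (1/0.175 − 1/0.198)/(4π×14.9) = 0.003545 K/W
R_outer film = 1/(h·4πr_o²) = 1/(29.1×4π×0.198²) = 0.06975 K/W
R_total = 0.0733 K/W
Q = ΔT/R_total = 187/0.0733

Q ≈ 2550 W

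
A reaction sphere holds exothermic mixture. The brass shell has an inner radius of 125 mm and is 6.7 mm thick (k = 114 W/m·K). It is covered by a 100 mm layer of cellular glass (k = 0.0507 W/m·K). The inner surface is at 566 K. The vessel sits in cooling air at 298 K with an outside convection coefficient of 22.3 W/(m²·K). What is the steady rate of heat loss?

Q ≈ 51.4 W

Radial (spherical) resistances in series:
R_brass shell = (1/0.125 − 1/0.1317)/(4π×114) = 2.841×10^-4 K/W
R_cellular glass = (1/0.1317 − 1/0.2317)/(4π×0.0507) = 5.144 K/W
R_outer film = 1/(h·4πr_o²) = 1/(22.3×4π×0.2317²) = 0.06647 K/W
R_total = 5.21 K/W
Q = ΔT/R_total = 268/5.21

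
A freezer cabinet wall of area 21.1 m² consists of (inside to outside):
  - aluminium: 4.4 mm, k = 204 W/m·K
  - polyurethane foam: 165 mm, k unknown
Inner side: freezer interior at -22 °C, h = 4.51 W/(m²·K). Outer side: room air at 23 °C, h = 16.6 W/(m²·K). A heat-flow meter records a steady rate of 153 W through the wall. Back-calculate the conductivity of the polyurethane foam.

k ≈ 0.0279 W/(m·K)

Model the wall as resistances in series:
R_inner film = 1/(h_i·A) = 1/(4.51×21.1) = 0.01051 K/W
R_aluminium = L/(kA) = 0.0044/(204×21.1) = 1.022×10^-6 K/W
R_outer film = 1/(h_o·A) = 1/(16.6×21.1) = 0.002855 K/W
Sum of known resistances R_other = 0.01336 K/W
Total R = ΔT/Q = 45/153 = 0.2941 K/W
R_polyurethane foam = R_total − R_other = 0.2808 K/W
k = L/(R·A) = 0.165/(0.2808×21.1)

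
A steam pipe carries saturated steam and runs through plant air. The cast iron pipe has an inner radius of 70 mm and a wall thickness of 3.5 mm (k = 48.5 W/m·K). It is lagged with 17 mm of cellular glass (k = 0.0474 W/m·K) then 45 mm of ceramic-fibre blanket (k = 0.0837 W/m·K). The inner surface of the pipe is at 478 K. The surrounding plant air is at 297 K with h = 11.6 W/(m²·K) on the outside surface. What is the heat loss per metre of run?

Radial resistances (cylindrical: R_cond = ln(r_o/r_i)/(2πkL), R_conv = 1/(h·2πrL)):
R_cast iron pipe wall = ln(73.5/70)/(2π×48.5×1) = 1.601×10^-4 K/W
R_cellular glass = ln(90.5/73.5)/(2π×0.0474×1) = 0.6986 K/W
R_ceramic-fibre blanket = ln(135.5/90.5)/(2π×0.0837×1) = 0.7675 K/W
R_outer film = 1/(h_o·2πr_oL) = 1/(11.6×2π×0.1355×1) = 0.1013 K/W
R_total = 1.568 K/W
Q = ΔT/R_total = 181/1.568

q′ ≈ 115 W/m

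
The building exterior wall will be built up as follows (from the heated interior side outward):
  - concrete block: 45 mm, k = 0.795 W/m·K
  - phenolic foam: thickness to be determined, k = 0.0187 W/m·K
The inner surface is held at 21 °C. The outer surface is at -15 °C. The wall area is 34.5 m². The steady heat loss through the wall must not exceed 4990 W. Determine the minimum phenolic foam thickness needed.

Series thermal resistances:
R_concrete block = L/(kA) = 0.045/(0.795×34.5) = 0.001641 K/W
Sum of the known resistances R_other = 0.001641 K/W
Required total resistance R_tot = ΔT/Q_allow = 36/4990 = 0.007214 K/W
R_phenolic foam = R_tot − R_other = 0.005574 K/W
L = R·k·A = 0.005574×0.0187×34.5

L ≈ 3.6 mm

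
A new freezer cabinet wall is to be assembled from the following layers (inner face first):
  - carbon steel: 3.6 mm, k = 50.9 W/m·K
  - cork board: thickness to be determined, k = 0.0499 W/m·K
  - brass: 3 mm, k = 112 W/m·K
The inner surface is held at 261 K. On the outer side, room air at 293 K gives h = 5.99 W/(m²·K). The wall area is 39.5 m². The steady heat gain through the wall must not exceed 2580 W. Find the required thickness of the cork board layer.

L ≈ 16.1 mm

Using the resistance-network approach (series):
R_carbon steel = L/(kA) = 0.0036/(50.9×39.5) = 1.791×10^-6 K/W
R_brass = L/(kA) = 0.003/(112×39.5) = 6.781×10^-7 K/W
R_outer film = 1/(h_o·A) = 1/(5.99×39.5) = 0.004226 K/W
Sum of the known resistances R_other = 0.004229 K/W
Required total resistance R_tot = ΔT/Q_allow = 32/2580 = 0.0124 K/W
R_cork board = R_tot − R_other = 0.008174 K/W
L = R·k·A = 0.008174×0.0499×39.5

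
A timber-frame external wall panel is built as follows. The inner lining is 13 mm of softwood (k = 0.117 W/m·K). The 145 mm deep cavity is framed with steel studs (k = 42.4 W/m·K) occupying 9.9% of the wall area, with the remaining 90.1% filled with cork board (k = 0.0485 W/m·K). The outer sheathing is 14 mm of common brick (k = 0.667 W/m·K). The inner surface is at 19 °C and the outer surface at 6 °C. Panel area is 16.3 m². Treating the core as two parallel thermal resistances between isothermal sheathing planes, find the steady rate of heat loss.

Q ≈ 1270 W

Sheathing layers in series; stud and cavity paths in parallel between them.
R_inner = 0.013/(0.117×16.3) = 0.006817 K/W
R_stud  = 0.145/(42.4×0.099×16.3) = 0.002119 K/W
R_cav   = 0.145/(0.0485×0.901×16.3) = 0.2036 K/W
1/R_core = 1/R_stud + 1/R_cav → R_core = 0.002097 K/W
R_outer = 0.014/(0.667×16.3) = 0.001288 K/W
R_total = 0.0102 K/W
Q = ΔT/R_total = 13/0.0102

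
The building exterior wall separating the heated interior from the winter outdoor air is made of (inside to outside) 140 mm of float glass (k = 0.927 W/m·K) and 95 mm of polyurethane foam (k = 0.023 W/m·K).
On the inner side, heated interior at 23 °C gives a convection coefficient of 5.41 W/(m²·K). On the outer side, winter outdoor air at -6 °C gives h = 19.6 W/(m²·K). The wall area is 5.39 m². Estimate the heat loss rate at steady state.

Q ≈ 34.6 W

Series thermal resistances:
R_inner film = 1/(h_i·A) = 1/(5.41×5.39) = 0.03429 K/W
R_float glass = L/(kA) = 0.14/(0.927×5.39) = 0.02802 K/W
R_polyurethane foam = L/(kA) = 0.095/(0.023×5.39) = 0.7663 K/W
R_outer film = 1/(h_o·A) = 1/(19.6×5.39) = 0.009466 K/W
R_total = 0.8381 K/W
Q = ΔT / R_total = 29 / 0.8381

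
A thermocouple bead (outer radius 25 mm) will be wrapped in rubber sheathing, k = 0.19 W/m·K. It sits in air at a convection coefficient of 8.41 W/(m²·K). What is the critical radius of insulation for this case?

For a sphere r_cr = 2k/h = 2×0.19/8.41
r_cr = 45.2 mm; since the bare radius (25 mm) is below r_cr, adding a thin layer of insulation will *increase* heat loss.

r_cr ≈ 45.2 mm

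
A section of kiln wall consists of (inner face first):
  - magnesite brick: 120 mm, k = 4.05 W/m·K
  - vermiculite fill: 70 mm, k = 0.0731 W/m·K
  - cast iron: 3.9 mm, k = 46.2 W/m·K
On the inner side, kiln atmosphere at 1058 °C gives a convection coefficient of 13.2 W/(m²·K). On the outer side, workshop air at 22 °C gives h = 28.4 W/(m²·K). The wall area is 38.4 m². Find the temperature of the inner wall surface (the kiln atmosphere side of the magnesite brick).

Series thermal resistances:
R_inner film = 1/(h_i·A) = 1/(13.2×38.4) = 0.001973 K/W
R_magnesite brick = L/(kA) = 0.12/(4.05×38.4) = 7.716×10^-4 K/W
R_vermiculite fill = L/(kA) = 0.07/(0.0731×38.4) = 0.02494 K/W
R_cast iron = L/(kA) = 0.0039/(46.2×38.4) = 2.198×10^-6 K/W
R_outer film = 1/(h_o·A) = 1/(28.4×38.4) = 9.17×10^-4 K/W
R_total = 0.0286 K/W;  Q = ΔT/R_total = 1036/0.0286 = 36220 W
T_interface = T_inner − Q·ΣR(inner→interface) = 1058 − 36200×0.001973

T ≈ 987 °C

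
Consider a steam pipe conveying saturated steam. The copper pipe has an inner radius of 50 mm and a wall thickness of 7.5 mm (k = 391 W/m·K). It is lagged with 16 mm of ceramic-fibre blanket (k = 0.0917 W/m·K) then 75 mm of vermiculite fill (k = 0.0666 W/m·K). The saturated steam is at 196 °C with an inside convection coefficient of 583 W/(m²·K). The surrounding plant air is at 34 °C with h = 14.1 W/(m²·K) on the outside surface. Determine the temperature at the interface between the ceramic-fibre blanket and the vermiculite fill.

T ≈ 164 °C

Treating each annulus and film as a series resistance:
R_inner film = 1/(h_i·2πr₁L) = 1/(583×2π×0.05×1) = 0.00546 K/W
R_copper pipe wall = ln(57.5/50)/(2π×391×1) = 5.689×10^-5 K/W
R_ceramic-fibre blanket = ln(73.5/57.5)/(2π×0.0917×1) = 0.4261 K/W
R_vermiculite fill = ln(148.5/73.5)/(2π×0.0666×1) = 1.681 K/W
R_outer film = 1/(h_o·2πr_oL) = 1/(14.1×2π×0.1485×1) = 0.07601 K/W
R_total = 2.188 K/W
Q = ΔT/R_total = 162/2.188
Q = 74 W/m
T_interface = T_inner − Q·ΣR(inner→interface) = 196 − 74×0.4316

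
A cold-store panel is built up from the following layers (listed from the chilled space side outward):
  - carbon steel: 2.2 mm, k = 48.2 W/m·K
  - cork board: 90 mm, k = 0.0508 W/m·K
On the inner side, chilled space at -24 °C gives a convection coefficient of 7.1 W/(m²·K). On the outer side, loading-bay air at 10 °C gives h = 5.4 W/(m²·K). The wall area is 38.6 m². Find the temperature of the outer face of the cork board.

T ≈ 7 °C

Thermal resistances in series:
R_inner film = 1/(h_i·A) = 1/(7.1×38.6) = 0.003649 K/W
R_carbon steel = L/(kA) = 0.0022/(48.2×38.6) = 1.182×10^-6 K/W
R_cork board = L/(kA) = 0.09/(0.0508×38.6) = 0.0459 K/W
R_outer film = 1/(h_o·A) = 1/(5.4×38.6) = 0.004798 K/W
R_total = 0.05435 K/W;  Q = ΔT/R_total = 34/0.05435 = 625.6 W
T_interface = T_inner + Q·ΣR(inner→interface) = -24 + 626×0.04955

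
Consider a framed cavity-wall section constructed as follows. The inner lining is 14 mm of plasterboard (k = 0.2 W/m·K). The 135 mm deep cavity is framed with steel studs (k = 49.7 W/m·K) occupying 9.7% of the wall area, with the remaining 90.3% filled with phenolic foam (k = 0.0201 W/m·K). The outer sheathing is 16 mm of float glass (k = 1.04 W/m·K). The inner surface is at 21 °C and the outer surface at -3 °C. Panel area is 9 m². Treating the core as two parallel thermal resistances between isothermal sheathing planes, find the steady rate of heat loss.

Sheathing layers in series; stud and cavity paths in parallel between them.
R_inner = 0.014/(0.2×9) = 0.007778 K/W
R_stud  = 0.135/(49.7×0.097×9) = 0.003111 K/W
R_cav   = 0.135/(0.0201×0.903×9) = 0.8264 K/W
1/R_core = 1/R_stud + 1/R_cav → R_core = 0.0031 K/W
R_outer = 0.016/(1.04×9) = 0.001709 K/W
R_total = 0.01259 K/W
Q = ΔT/R_total = 24/0.01259

Q ≈ 1910 W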